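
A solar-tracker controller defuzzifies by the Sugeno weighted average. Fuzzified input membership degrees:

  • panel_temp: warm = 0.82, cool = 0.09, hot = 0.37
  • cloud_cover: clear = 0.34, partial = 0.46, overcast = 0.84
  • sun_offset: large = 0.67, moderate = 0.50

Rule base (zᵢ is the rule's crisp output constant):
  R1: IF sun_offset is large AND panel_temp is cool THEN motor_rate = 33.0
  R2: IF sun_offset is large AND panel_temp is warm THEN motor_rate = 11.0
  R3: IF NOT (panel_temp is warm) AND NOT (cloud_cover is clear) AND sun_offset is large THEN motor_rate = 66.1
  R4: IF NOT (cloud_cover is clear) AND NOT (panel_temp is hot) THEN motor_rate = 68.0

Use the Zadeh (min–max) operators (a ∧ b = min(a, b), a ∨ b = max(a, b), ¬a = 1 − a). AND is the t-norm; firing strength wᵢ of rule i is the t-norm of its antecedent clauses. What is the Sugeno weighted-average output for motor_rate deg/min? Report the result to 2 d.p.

R1 (z=33.0): large=0.67, cool=0.09; AND[min(a, b)] → w = 0.09
R2 (z=11.0): large=0.67, warm=0.82; AND[min(a, b)] → w = 0.67
R3 (z=66.1): ¬warm=1−0.82=0.18, ¬clear=1−0.34=0.66, large=0.67; AND[min(a, b)] → w = 0.18
R4 (z=68.0): ¬clear=1−0.34=0.66, ¬hot=1−0.37=0.63; AND[min(a, b)] → w = 0.63
Weighted average = (0.09·33.0 + 0.67·11.0 + 0.18·66.1 + 0.63·68.0) / (0.09 + 0.67 + 0.18 + 0.63)
  = 65.0780 / 1.5700 = 41.45

41.45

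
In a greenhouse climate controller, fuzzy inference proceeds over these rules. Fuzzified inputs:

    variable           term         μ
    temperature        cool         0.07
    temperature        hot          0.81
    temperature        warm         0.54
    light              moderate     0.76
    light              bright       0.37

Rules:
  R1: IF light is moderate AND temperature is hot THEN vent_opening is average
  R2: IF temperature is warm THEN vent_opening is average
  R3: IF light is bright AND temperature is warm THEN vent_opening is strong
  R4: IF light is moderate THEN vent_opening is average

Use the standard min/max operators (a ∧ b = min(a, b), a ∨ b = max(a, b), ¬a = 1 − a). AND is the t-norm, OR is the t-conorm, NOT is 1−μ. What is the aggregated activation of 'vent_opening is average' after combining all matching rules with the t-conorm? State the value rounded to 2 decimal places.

0.76

R1: moderate=0.76, hot=0.81; AND[min(a, b)] → w = 0.76
R2: warm=0.54 → w = 0.54
R3: bright=0.37, warm=0.54; AND[min(a, b)] → w = 0.37
R4: moderate=0.76 → w = 0.76
Rules with consequent 'average': {R1, R2, R4} → strengths 0.76, 0.54, 0.76
Aggregate via t-conorm [max(a, b)]: 0.76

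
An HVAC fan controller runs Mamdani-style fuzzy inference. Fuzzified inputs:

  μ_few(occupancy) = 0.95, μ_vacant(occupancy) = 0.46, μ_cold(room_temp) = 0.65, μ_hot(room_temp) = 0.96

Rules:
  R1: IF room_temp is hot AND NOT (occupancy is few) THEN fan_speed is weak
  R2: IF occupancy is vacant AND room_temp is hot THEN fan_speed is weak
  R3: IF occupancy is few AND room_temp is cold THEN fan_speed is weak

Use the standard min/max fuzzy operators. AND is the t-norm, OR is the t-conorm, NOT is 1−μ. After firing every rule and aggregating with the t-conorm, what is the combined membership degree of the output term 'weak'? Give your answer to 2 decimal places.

R1: hot=0.96, ¬few=1−0.95=0.05; AND[min(a, b)] → w = 0.05
R2: vacant=0.46, hot=0.96; AND[min(a, b)] → w = 0.46
R3: few=0.95, cold=0.65; AND[min(a, b)] → w = 0.65
Rules with consequent 'weak': {R1, R2, R3} → strengths 0.05, 0.46, 0.65
Aggregate via t-conorm [max(a, b)]: 0.65

0.65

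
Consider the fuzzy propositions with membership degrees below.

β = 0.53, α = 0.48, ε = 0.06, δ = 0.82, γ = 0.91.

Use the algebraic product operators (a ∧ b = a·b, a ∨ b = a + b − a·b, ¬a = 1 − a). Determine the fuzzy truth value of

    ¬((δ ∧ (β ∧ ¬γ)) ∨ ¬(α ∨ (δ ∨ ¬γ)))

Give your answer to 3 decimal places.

0.879

¬γ = 1 − 0.9100 = 0.0900
β ∧ ¬γ = a·b on (0.5300, 0.0900) = 0.0477
δ ∧ (β ∧ ¬γ) = a·b on (0.8200, 0.0477) = 0.0391
¬γ = 1 − 0.9100 = 0.0900
δ ∨ ¬γ = a + b − a·b on (0.8200, 0.0900) = 0.8362
α ∨ (δ ∨ ¬γ) = a + b − a·b on (0.4800, 0.8362) = 0.9148
¬(α ∨ (δ ∨ ¬γ)) = 1 − 0.9148 = 0.0852
(δ ∧ (β ∧ ¬γ)) ∨ ¬(α ∨ (δ ∨ ¬γ)) = a + b − a·b on (0.0391, 0.0852) = 0.1210
¬((δ ∧ (β ∧ ¬γ)) ∨ ¬(α ∨ (δ ∨ ¬γ))) = 1 − 0.1210 = 0.8790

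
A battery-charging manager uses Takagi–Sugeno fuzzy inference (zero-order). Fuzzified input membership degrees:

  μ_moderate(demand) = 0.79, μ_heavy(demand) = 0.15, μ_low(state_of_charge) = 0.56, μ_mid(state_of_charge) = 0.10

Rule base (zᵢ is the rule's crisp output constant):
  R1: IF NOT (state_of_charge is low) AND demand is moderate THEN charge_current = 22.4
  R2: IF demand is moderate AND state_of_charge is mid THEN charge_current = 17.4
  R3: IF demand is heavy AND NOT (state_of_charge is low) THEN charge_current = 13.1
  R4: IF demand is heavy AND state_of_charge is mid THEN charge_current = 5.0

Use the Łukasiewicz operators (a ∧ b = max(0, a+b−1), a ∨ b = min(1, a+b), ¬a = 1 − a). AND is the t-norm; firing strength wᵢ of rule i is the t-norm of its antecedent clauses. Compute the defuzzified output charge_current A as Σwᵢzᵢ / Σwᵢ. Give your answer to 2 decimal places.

22.40

R1 (z=22.4): ¬low=1−0.56=0.44, moderate=0.79; AND[max(0, a+b−1)] → w = 0.23
R2 (z=17.4): moderate=0.79, mid=0.10; AND[max(0, a+b−1)] → w = 0.00
R3 (z=13.1): heavy=0.15, ¬low=1−0.56=0.44; AND[max(0, a+b−1)] → w = 0.00
R4 (z=5.0): heavy=0.15, mid=0.10; AND[max(0, a+b−1)] → w = 0.00
Weighted average = (0.23·22.4 + 0.00·17.4 + 0.00·13.1 + 0.00·5.0) / (0.23 + 0.00 + 0.00 + 0.00)
  = 5.1520 / 0.2300 = 22.40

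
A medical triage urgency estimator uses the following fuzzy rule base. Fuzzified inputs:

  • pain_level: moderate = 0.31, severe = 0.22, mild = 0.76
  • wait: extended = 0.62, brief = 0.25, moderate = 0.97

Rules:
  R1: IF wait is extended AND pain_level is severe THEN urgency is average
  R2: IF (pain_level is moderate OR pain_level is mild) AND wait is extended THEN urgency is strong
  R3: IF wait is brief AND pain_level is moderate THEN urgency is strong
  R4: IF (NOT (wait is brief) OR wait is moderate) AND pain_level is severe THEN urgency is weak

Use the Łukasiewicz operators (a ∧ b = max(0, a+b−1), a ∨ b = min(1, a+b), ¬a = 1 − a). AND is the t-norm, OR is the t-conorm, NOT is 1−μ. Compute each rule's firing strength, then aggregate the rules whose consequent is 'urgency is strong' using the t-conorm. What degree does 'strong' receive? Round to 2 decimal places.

0.62

R1: extended=0.62, severe=0.22; AND[max(0, a+b−1)] → w = 0.00
R2: (moderate=0.31 OR mild=0.76) = 1.00; AND[max(0, a+b−1)] with extended=0.62 → w = 0.62
R3: brief=0.25, moderate=0.31; AND[max(0, a+b−1)] → w = 0.00
R4: (¬brief=1−0.25=0.75 OR moderate=0.97) = 1.00; AND[max(0, a+b−1)] with severe=0.22 → w = 0.22
Rules with consequent 'strong': {R2, R3} → strengths 0.62, 0.00
Aggregate via t-conorm [min(1, a+b)]: 0.62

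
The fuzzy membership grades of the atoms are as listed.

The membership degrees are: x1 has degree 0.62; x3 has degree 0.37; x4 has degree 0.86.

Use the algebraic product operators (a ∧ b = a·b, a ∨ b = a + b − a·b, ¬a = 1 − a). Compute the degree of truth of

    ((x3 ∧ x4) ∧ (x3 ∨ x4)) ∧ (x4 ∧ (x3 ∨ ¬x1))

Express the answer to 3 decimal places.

0.152

x3 ∧ x4 = a·b on (0.3700, 0.8600) = 0.3182
x3 ∨ x4 = a + b − a·b on (0.3700, 0.8600) = 0.9118
(x3 ∧ x4) ∧ (x3 ∨ x4) = a·b on (0.3182, 0.9118) = 0.2901
¬x1 = 1 − 0.6200 = 0.3800
x3 ∨ ¬x1 = a + b − a·b on (0.3700, 0.3800) = 0.6094
x4 ∧ (x3 ∨ ¬x1) = a·b on (0.8600, 0.6094) = 0.5241
((x3 ∧ x4) ∧ (x3 ∨ x4)) ∧ (x4 ∧ (x3 ∨ ¬x1)) = a·b on (0.2901, 0.5241) = 0.1521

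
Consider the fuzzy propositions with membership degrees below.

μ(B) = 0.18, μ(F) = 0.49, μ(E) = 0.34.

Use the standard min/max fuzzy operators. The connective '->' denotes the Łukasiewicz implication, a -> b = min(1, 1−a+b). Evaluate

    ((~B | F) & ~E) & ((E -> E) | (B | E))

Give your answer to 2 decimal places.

0.66

~B = 1 − 0.18 = 0.82
~B | F = max(a, b) on (0.82, 0.49) = 0.82
~E = 1 − 0.34 = 0.66
(~B | F) & ~E = min(a, b) on (0.82, 0.66) = 0.66
E -> E  [Łukasiewicz: min(1, 1−a+b)] with a=0.34, b=0.34 → 1.00
B | E = max(a, b) on (0.18, 0.34) = 0.34
(E -> E) | (B | E) = max(a, b) on (1.00, 0.34) = 1.00
((~B | F) & ~E) & ((E -> E) | (B | E)) = min(a, b) on (0.66, 1.00) = 0.66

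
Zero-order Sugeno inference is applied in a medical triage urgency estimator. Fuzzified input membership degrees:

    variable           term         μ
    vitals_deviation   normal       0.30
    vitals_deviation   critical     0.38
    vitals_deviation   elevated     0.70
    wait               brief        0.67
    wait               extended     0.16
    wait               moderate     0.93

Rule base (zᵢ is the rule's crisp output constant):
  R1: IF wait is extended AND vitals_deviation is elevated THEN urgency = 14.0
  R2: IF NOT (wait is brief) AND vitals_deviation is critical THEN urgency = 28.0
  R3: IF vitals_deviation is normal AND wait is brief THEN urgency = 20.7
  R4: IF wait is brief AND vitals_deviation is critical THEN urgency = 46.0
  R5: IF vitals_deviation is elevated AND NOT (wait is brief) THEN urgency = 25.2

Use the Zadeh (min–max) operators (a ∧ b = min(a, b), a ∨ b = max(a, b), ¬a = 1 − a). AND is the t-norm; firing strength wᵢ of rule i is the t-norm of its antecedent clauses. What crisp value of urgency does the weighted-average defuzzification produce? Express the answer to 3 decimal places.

28.991

R1 (z=14.0): extended=0.16, elevated=0.70; AND[min(a, b)] → w = 0.16
R2 (z=28.0): ¬brief=1−0.67=0.33, critical=0.38; AND[min(a, b)] → w = 0.33
R3 (z=20.7): normal=0.30, brief=0.67; AND[min(a, b)] → w = 0.30
R4 (z=46.0): brief=0.67, critical=0.38; AND[min(a, b)] → w = 0.38
R5 (z=25.2): elevated=0.70, ¬brief=1−0.67=0.33; AND[min(a, b)] → w = 0.33
Weighted average = (0.16·14.0 + 0.33·28.0 + 0.30·20.7 + 0.38·46.0 + 0.33·25.2) / (0.16 + 0.33 + 0.30 + 0.38 + 0.33)
  = 43.4860 / 1.5000 = 28.991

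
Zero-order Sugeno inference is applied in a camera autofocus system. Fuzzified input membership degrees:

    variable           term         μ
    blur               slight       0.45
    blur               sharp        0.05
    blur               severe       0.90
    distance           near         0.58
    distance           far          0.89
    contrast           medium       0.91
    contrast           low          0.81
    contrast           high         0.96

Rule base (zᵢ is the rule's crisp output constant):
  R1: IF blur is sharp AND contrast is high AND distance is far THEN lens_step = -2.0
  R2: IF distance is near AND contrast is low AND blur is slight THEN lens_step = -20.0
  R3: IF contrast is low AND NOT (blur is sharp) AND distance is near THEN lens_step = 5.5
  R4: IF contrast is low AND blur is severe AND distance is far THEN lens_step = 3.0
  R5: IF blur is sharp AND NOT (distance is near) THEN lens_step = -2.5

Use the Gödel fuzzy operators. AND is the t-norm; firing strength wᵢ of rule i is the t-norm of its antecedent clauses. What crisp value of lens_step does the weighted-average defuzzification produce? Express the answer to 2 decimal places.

-1.86

R1 (z=-2.0): sharp=0.05, high=0.96, far=0.89; AND[min(a, b)] → w = 0.05
R2 (z=-20.0): near=0.58, low=0.81, slight=0.45; AND[min(a, b)] → w = 0.45
R3 (z=5.5): low=0.81, ¬sharp=1−0.05=0.95, near=0.58; AND[min(a, b)] → w = 0.58
R4 (z=3.0): low=0.81, severe=0.90, far=0.89; AND[min(a, b)] → w = 0.81
R5 (z=-2.5): sharp=0.05, ¬near=1−0.58=0.42; AND[min(a, b)] → w = 0.05
Weighted average = (0.05·-2.0 + 0.45·-20.0 + 0.58·5.5 + 0.81·3.0 + 0.05·-2.5) / (0.05 + 0.45 + 0.58 + 0.81 + 0.05)
  = -3.6050 / 1.9400 = -1.86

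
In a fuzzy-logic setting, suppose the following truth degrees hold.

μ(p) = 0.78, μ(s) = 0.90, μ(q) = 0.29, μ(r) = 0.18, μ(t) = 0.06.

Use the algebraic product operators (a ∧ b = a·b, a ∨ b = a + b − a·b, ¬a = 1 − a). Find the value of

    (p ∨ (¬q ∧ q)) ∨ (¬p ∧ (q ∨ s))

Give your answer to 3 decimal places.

0.861

¬q = 1 − 0.2900 = 0.7100
¬q ∧ q = a·b on (0.7100, 0.2900) = 0.2059
p ∨ (¬q ∧ q) = a + b − a·b on (0.7800, 0.2059) = 0.8253
¬p = 1 − 0.7800 = 0.2200
q ∨ s = a + b − a·b on (0.2900, 0.9000) = 0.9290
¬p ∧ (q ∨ s) = a·b on (0.2200, 0.9290) = 0.2044
(p ∨ (¬q ∧ q)) ∨ (¬p ∧ (q ∨ s)) = a + b − a·b on (0.8253, 0.2044) = 0.8610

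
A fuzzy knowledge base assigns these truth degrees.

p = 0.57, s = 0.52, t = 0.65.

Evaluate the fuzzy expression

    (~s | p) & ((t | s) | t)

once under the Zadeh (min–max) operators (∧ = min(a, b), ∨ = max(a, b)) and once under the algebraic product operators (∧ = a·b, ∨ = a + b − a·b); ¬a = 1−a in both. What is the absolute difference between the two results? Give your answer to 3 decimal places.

0.161

Under Zadeh (min–max):
  ~s = 1 − 0.52 = 0.48
  ~s | p = max(a, b) on (0.48, 0.57) = 0.57
  t | s = max(a, b) on (0.65, 0.52) = 0.65
  (t | s) | t = max(a, b) on (0.65, 0.65) = 0.65
  (~s | p) & ((t | s) | t) = min(a, b) on (0.57, 0.65) = 0.57
  → value = 0.5700
Under algebraic product:
  ~s = 1 − 0.5200 = 0.4800
  ~s | p = a + b − a·b on (0.4800, 0.5700) = 0.7764
  t | s = a + b − a·b on (0.6500, 0.5200) = 0.8320
  (t | s) | t = a + b − a·b on (0.8320, 0.6500) = 0.9412
  (~s | p) & ((t | s) | t) = a·b on (0.7764, 0.9412) = 0.7307
  → value = 0.7307
|0.5700 − 0.7307| = 0.161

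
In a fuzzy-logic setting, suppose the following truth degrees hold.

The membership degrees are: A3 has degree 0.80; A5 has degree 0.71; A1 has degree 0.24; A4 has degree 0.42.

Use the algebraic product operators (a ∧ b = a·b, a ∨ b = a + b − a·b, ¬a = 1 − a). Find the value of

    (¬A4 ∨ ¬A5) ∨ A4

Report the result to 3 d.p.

0.827

¬A4 = 1 − 0.4200 = 0.5800
¬A5 = 1 − 0.7100 = 0.2900
¬A4 ∨ ¬A5 = a + b − a·b on (0.5800, 0.2900) = 0.7018
(¬A4 ∨ ¬A5) ∨ A4 = a + b − a·b on (0.7018, 0.4200) = 0.8270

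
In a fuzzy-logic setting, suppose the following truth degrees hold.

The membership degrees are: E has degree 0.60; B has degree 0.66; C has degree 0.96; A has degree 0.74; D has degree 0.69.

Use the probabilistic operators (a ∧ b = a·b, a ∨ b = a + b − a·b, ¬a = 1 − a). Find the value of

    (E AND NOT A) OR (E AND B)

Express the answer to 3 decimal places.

0.490

NOT A = 1 − 0.7400 = 0.2600
E AND NOT A = a·b on (0.6000, 0.2600) = 0.1560
E AND B = a·b on (0.6000, 0.6600) = 0.3960
(E AND NOT A) OR (E AND B) = a + b − a·b on (0.1560, 0.3960) = 0.4902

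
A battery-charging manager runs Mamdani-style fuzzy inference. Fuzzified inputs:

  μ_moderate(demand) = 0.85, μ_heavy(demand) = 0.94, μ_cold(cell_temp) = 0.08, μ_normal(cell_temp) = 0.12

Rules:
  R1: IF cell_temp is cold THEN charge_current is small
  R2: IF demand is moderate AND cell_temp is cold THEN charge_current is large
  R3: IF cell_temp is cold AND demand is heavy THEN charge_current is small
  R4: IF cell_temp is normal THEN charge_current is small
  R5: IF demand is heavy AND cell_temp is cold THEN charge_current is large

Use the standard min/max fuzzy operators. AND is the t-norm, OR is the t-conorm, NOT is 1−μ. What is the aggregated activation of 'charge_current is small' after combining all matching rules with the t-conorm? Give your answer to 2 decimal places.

0.12

R1: cold=0.08 → w = 0.08
R2: moderate=0.85, cold=0.08; AND[min(a, b)] → w = 0.08
R3: cold=0.08, heavy=0.94; AND[min(a, b)] → w = 0.08
R4: normal=0.12 → w = 0.12
R5: heavy=0.94, cold=0.08; AND[min(a, b)] → w = 0.08
Rules with consequent 'small': {R1, R3, R4} → strengths 0.08, 0.08, 0.12
Aggregate via t-conorm [max(a, b)]: 0.12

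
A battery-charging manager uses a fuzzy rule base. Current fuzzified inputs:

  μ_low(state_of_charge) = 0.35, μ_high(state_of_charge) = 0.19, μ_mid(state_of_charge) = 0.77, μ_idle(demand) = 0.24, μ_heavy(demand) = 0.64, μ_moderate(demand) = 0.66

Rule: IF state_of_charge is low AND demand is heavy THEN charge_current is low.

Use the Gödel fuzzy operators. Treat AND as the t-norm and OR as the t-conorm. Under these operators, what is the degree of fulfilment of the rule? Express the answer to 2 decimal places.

0.35

firing strength: low=0.35, heavy=0.64; AND[min(a, b)] → w = 0.35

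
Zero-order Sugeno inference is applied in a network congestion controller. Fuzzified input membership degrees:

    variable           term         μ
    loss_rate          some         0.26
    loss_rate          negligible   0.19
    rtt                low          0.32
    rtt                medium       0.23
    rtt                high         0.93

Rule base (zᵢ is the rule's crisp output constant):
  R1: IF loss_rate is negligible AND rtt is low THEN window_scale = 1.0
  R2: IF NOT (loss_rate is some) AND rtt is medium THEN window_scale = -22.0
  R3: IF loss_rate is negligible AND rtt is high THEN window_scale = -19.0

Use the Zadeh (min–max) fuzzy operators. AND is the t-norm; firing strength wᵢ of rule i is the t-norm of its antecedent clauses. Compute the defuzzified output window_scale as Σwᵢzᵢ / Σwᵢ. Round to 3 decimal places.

-13.902

R1 (z=1.0): negligible=0.19, low=0.32; AND[min(a, b)] → w = 0.19
R2 (z=-22.0): ¬some=1−0.26=0.74, medium=0.23; AND[min(a, b)] → w = 0.23
R3 (z=-19.0): negligible=0.19, high=0.93; AND[min(a, b)] → w = 0.19
Weighted average = (0.19·1.0 + 0.23·-22.0 + 0.19·-19.0) / (0.19 + 0.23 + 0.19)
  = -8.4800 / 0.6100 = -13.902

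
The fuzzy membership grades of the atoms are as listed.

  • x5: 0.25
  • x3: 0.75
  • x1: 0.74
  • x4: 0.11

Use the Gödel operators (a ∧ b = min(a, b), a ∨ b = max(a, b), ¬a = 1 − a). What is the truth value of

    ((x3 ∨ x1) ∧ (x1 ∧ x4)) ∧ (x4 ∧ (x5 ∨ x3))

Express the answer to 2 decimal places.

0.11

x3 ∨ x1 = max(a, b) on (0.75, 0.74) = 0.75
x1 ∧ x4 = min(a, b) on (0.74, 0.11) = 0.11
(x3 ∨ x1) ∧ (x1 ∧ x4) = min(a, b) on (0.75, 0.11) = 0.11
x5 ∨ x3 = max(a, b) on (0.25, 0.75) = 0.75
x4 ∧ (x5 ∨ x3) = min(a, b) on (0.11, 0.75) = 0.11
((x3 ∨ x1) ∧ (x1 ∧ x4)) ∧ (x4 ∧ (x5 ∨ x3)) = min(a, b) on (0.11, 0.11) = 0.11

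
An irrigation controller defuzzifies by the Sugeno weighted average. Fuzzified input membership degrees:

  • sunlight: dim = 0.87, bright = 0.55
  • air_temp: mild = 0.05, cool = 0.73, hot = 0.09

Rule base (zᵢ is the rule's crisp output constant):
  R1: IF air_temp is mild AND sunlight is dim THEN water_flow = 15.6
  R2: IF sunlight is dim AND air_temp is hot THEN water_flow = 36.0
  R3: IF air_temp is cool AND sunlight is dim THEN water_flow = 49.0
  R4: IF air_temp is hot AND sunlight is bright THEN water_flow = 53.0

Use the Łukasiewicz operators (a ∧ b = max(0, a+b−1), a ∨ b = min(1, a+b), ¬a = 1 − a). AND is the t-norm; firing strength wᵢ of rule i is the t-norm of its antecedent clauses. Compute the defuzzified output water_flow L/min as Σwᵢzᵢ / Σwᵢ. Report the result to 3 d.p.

R1 (z=15.6): mild=0.05, dim=0.87; AND[max(0, a+b−1)] → w = 0.00
R2 (z=36.0): dim=0.87, hot=0.09; AND[max(0, a+b−1)] → w = 0.00
R3 (z=49.0): cool=0.73, dim=0.87; AND[max(0, a+b−1)] → w = 0.60
R4 (z=53.0): hot=0.09, bright=0.55; AND[max(0, a+b−1)] → w = 0.00
Weighted average = (0.00·15.6 + 0.00·36.0 + 0.60·49.0 + 0.00·53.0) / (0.00 + 0.00 + 0.60 + 0.00)
  = 29.4000 / 0.6000 = 49.000

49.000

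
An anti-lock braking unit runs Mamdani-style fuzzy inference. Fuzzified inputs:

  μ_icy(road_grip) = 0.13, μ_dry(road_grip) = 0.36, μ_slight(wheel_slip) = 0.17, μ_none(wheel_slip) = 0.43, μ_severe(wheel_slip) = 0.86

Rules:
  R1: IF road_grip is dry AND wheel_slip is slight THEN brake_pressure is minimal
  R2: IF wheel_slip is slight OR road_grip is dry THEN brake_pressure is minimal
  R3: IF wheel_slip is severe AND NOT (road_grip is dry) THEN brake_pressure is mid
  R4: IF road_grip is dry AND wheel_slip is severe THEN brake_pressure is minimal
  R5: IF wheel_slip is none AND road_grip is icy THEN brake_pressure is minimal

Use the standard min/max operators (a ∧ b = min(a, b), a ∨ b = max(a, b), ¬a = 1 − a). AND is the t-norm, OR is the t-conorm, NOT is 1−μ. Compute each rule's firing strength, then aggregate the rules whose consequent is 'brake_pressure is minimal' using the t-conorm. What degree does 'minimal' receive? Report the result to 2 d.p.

0.36

R1: dry=0.36, slight=0.17; AND[min(a, b)] → w = 0.17
R2: slight=0.17, dry=0.36; OR[max(a, b)] → w = 0.36
R3: severe=0.86, ¬dry=1−0.36=0.64; AND[min(a, b)] → w = 0.64
R4: dry=0.36, severe=0.86; AND[min(a, b)] → w = 0.36
R5: none=0.43, icy=0.13; AND[min(a, b)] → w = 0.13
Rules with consequent 'minimal': {R1, R2, R4, R5} → strengths 0.17, 0.36, 0.36, 0.13
Aggregate via t-conorm [max(a, b)]: 0.36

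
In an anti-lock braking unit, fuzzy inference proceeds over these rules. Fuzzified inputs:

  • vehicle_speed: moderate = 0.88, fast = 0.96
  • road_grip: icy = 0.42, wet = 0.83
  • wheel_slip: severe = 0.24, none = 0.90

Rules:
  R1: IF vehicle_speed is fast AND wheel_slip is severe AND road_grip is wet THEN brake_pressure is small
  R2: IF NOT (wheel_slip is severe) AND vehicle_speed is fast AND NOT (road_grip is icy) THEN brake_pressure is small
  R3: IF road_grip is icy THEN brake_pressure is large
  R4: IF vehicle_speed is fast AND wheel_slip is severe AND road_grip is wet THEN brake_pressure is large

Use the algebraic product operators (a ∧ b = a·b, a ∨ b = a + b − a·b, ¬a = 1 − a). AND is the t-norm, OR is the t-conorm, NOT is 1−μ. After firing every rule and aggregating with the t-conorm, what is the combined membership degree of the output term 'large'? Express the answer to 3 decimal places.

0.531

R1: fast=0.96, severe=0.24, wet=0.83; AND[a·b] → w = 0.1912
R2: ¬severe=1−0.24=0.76, fast=0.96, ¬icy=1−0.42=0.58; AND[a·b] → w = 0.4232
R3: icy=0.42 → w = 0.4200
R4: fast=0.96, severe=0.24, wet=0.83; AND[a·b] → w = 0.1912
Rules with consequent 'large': {R3, R4} → strengths 0.4200, 0.1912
Aggregate via t-conorm [a + b − a·b]: 0.5309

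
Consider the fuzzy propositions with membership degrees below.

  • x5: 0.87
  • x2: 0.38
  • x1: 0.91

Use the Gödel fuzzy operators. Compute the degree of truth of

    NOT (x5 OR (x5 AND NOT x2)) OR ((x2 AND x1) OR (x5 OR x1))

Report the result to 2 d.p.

NOT x2 = 1 − 0.38 = 0.62
x5 AND NOT x2 = min(a, b) on (0.87, 0.62) = 0.62
x5 OR (x5 AND NOT x2) = max(a, b) on (0.87, 0.62) = 0.87
NOT (x5 OR (x5 AND NOT x2)) = 1 − 0.87 = 0.13
x2 AND x1 = min(a, b) on (0.38, 0.91) = 0.38
x5 OR x1 = max(a, b) on (0.87, 0.91) = 0.91
(x2 AND x1) OR (x5 OR x1) = max(a, b) on (0.38, 0.91) = 0.91
NOT (x5 OR (x5 AND NOT x2)) OR ((x2 AND x1) OR (x5 OR x1)) = max(a, b) on (0.13, 0.91) = 0.91

0.91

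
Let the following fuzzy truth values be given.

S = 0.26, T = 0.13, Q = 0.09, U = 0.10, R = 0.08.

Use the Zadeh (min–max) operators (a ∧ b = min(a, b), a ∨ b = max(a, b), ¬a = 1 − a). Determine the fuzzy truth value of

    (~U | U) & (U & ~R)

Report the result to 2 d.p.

~U = 1 − 0.10 = 0.90
~U | U = max(a, b) on (0.90, 0.10) = 0.90
~R = 1 − 0.08 = 0.92
U & ~R = min(a, b) on (0.10, 0.92) = 0.10
(~U | U) & (U & ~R) = min(a, b) on (0.90, 0.10) = 0.10

0.10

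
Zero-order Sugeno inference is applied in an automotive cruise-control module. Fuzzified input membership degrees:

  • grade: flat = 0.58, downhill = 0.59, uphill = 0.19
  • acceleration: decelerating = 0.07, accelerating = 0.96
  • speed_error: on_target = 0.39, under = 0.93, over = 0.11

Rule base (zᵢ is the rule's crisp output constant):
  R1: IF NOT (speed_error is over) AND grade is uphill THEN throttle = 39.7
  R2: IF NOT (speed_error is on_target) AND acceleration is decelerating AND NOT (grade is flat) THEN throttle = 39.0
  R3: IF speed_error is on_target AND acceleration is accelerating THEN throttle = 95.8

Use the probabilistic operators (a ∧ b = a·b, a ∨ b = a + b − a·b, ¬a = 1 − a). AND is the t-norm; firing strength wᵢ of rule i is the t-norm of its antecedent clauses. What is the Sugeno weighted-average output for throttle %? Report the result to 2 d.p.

77.09

R1 (z=39.7): ¬over=1−0.11=0.89, uphill=0.19; AND[a·b] → w = 0.1691
R2 (z=39.0): ¬on_target=1−0.39=0.61, decelerating=0.07, ¬flat=1−0.58=0.42; AND[a·b] → w = 0.0179
R3 (z=95.8): on_target=0.39, accelerating=0.96; AND[a·b] → w = 0.3744
Weighted average = (0.1691·39.7 + 0.0179·39.0 + 0.3744·95.8) / (0.1691 + 0.0179 + 0.3744)
  = 43.2802 / 0.5614 = 77.09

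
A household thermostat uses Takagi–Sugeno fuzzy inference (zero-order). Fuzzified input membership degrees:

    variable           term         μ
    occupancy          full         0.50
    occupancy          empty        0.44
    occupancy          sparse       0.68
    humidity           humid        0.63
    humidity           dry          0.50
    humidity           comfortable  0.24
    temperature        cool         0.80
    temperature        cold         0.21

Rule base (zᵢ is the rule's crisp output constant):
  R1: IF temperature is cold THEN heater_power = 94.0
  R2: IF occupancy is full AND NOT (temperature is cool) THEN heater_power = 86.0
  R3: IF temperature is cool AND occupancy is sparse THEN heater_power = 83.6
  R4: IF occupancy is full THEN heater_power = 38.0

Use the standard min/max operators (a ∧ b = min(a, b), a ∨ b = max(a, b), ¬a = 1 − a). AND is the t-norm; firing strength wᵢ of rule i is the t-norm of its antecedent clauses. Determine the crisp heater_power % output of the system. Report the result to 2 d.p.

70.94

R1 (z=94.0): cold=0.21 → w = 0.21
R2 (z=86.0): full=0.50, ¬cool=1−0.80=0.20; AND[min(a, b)] → w = 0.20
R3 (z=83.6): cool=0.80, sparse=0.68; AND[min(a, b)] → w = 0.68
R4 (z=38.0): full=0.50 → w = 0.50
Weighted average = (0.21·94.0 + 0.20·86.0 + 0.68·83.6 + 0.50·38.0) / (0.21 + 0.20 + 0.68 + 0.50)
  = 112.7880 / 1.5900 = 70.94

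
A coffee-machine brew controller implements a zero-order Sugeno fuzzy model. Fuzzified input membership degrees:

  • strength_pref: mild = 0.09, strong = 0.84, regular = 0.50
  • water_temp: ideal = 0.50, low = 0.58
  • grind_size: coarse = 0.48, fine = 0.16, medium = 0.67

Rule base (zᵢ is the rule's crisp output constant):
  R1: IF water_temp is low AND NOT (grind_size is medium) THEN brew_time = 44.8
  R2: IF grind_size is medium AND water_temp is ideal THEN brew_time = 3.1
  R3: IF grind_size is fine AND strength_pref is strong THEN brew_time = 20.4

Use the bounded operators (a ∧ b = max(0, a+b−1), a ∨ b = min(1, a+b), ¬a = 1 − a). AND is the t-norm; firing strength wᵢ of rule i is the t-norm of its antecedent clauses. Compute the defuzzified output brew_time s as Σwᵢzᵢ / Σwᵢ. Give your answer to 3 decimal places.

3.100

R1 (z=44.8): low=0.58, ¬medium=1−0.67=0.33; AND[max(0, a+b−1)] → w = 0.00
R2 (z=3.1): medium=0.67, ideal=0.50; AND[max(0, a+b−1)] → w = 0.17
R3 (z=20.4): fine=0.16, strong=0.84; AND[max(0, a+b−1)] → w = 0.00
Weighted average = (0.00·44.8 + 0.17·3.1 + 0.00·20.4) / (0.00 + 0.17 + 0.00)
  = 0.5270 / 0.1700 = 3.100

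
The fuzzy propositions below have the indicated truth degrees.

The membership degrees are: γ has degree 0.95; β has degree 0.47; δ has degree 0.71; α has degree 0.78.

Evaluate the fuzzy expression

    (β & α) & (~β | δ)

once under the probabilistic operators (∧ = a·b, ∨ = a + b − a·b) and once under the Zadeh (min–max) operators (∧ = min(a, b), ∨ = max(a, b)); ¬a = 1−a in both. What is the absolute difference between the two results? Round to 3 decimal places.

Under probabilistic:
  β & α = a·b on (0.4700, 0.7800) = 0.3666
  ~β = 1 − 0.4700 = 0.5300
  ~β | δ = a + b − a·b on (0.5300, 0.7100) = 0.8637
  (β & α) & (~β | δ) = a·b on (0.3666, 0.8637) = 0.3166
  → value = 0.3166
Under Zadeh (min–max):
  β & α = min(a, b) on (0.47, 0.78) = 0.47
  ~β = 1 − 0.47 = 0.53
  ~β | δ = max(a, b) on (0.53, 0.71) = 0.71
  (β & α) & (~β | δ) = min(a, b) on (0.47, 0.71) = 0.47
  → value = 0.4700
|0.3166 − 0.4700| = 0.153

0.153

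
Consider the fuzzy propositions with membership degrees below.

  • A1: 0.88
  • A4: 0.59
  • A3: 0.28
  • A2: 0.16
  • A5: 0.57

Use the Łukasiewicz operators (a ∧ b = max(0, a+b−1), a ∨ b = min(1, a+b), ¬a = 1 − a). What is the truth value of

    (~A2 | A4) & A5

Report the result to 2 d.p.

0.57

~A2 = 1 − 0.16 = 0.84
~A2 | A4 = min(1, a+b) on (0.84, 0.59) = 1.00
(~A2 | A4) & A5 = max(0, a+b−1) on (1.00, 0.57) = 0.57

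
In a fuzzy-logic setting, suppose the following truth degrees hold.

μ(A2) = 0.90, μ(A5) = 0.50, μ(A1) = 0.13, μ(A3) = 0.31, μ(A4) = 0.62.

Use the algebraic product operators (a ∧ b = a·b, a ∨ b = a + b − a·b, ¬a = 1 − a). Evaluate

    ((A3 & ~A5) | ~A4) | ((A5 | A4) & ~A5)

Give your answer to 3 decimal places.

~A5 = 1 − 0.5000 = 0.5000
A3 & ~A5 = a·b on (0.3100, 0.5000) = 0.1550
~A4 = 1 − 0.6200 = 0.3800
(A3 & ~A5) | ~A4 = a + b − a·b on (0.1550, 0.3800) = 0.4761
A5 | A4 = a + b − a·b on (0.5000, 0.6200) = 0.8100
~A5 = 1 − 0.5000 = 0.5000
(A5 | A4) & ~A5 = a·b on (0.8100, 0.5000) = 0.4050
((A3 & ~A5) | ~A4) | ((A5 | A4) & ~A5) = a + b − a·b on (0.4761, 0.4050) = 0.6883

0.688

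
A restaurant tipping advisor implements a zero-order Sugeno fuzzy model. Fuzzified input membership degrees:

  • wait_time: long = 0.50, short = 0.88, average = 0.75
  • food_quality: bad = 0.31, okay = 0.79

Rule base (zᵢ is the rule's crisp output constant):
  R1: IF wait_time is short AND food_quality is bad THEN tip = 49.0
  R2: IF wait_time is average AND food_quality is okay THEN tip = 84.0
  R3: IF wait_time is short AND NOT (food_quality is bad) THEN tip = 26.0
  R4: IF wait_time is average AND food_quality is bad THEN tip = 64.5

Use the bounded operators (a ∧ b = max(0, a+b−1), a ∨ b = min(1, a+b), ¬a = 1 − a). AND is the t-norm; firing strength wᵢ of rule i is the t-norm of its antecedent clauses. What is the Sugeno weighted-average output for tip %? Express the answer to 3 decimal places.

R1 (z=49.0): short=0.88, bad=0.31; AND[max(0, a+b−1)] → w = 0.19
R2 (z=84.0): average=0.75, okay=0.79; AND[max(0, a+b−1)] → w = 0.54
R3 (z=26.0): short=0.88, ¬bad=1−0.31=0.69; AND[max(0, a+b−1)] → w = 0.57
R4 (z=64.5): average=0.75, bad=0.31; AND[max(0, a+b−1)] → w = 0.06
Weighted average = (0.19·49.0 + 0.54·84.0 + 0.57·26.0 + 0.06·64.5) / (0.19 + 0.54 + 0.57 + 0.06)
  = 73.3600 / 1.3600 = 53.941

53.941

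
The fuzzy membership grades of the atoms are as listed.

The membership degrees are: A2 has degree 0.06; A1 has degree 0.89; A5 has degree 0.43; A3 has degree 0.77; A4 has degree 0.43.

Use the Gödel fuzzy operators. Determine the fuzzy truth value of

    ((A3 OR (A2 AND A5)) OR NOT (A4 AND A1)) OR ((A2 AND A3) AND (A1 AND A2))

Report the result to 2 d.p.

0.77

A2 AND A5 = min(a, b) on (0.06, 0.43) = 0.06
A3 OR (A2 AND A5) = max(a, b) on (0.77, 0.06) = 0.77
A4 AND A1 = min(a, b) on (0.43, 0.89) = 0.43
NOT (A4 AND A1) = 1 − 0.43 = 0.57
(A3 OR (A2 AND A5)) OR NOT (A4 AND A1) = max(a, b) on (0.77, 0.57) = 0.77
A2 AND A3 = min(a, b) on (0.06, 0.77) = 0.06
A1 AND A2 = min(a, b) on (0.89, 0.06) = 0.06
(A2 AND A3) AND (A1 AND A2) = min(a, b) on (0.06, 0.06) = 0.06
((A3 OR (A2 AND A5)) OR NOT (A4 AND A1)) OR ((A2 AND A3) AND (A1 AND A2)) = max(a, b) on (0.77, 0.06) = 0.77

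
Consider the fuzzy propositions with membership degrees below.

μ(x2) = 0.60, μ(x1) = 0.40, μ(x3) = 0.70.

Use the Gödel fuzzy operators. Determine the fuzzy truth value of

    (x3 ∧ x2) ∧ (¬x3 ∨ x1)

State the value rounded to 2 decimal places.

0.40

x3 ∧ x2 = min(a, b) on (0.70, 0.60) = 0.60
¬x3 = 1 − 0.70 = 0.30
¬x3 ∨ x1 = max(a, b) on (0.30, 0.40) = 0.40
(x3 ∧ x2) ∧ (¬x3 ∨ x1) = min(a, b) on (0.60, 0.40) = 0.40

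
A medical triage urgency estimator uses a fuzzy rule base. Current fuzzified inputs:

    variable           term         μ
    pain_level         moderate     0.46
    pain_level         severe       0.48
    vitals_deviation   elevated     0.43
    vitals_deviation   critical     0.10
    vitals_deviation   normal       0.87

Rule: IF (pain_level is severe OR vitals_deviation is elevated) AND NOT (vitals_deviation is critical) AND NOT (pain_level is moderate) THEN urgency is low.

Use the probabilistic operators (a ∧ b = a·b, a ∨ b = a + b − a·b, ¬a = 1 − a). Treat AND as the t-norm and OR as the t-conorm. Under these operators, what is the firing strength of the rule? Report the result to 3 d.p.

0.342

firing strength: (severe=0.48 OR elevated=0.43) = 0.7036; AND[a·b] with ¬critical=1−0.10=0.90, ¬moderate=1−0.46=0.54 → w = 0.3419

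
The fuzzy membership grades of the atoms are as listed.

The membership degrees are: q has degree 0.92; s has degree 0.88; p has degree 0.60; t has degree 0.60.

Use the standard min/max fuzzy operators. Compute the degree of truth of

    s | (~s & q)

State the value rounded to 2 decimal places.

0.88

~s = 1 − 0.88 = 0.12
~s & q = min(a, b) on (0.12, 0.92) = 0.12
s | (~s & q) = max(a, b) on (0.88, 0.12) = 0.88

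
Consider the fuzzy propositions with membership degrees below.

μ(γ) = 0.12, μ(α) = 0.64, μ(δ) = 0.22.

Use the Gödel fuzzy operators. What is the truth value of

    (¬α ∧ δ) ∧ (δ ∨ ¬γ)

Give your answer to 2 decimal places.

0.22

¬α = 1 − 0.64 = 0.36
¬α ∧ δ = min(a, b) on (0.36, 0.22) = 0.22
¬γ = 1 − 0.12 = 0.88
δ ∨ ¬γ = max(a, b) on (0.22, 0.88) = 0.88
(¬α ∧ δ) ∧ (δ ∨ ¬γ) = min(a, b) on (0.22, 0.88) = 0.22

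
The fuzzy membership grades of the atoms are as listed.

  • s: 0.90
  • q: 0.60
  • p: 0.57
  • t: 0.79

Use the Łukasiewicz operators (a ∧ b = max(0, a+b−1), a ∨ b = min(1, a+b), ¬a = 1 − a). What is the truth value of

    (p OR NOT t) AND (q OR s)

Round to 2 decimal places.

0.78

NOT t = 1 − 0.79 = 0.21
p OR NOT t = min(1, a+b) on (0.57, 0.21) = 0.78
q OR s = min(1, a+b) on (0.60, 0.90) = 1.00
(p OR NOT t) AND (q OR s) = max(0, a+b−1) on (0.78, 1.00) = 0.78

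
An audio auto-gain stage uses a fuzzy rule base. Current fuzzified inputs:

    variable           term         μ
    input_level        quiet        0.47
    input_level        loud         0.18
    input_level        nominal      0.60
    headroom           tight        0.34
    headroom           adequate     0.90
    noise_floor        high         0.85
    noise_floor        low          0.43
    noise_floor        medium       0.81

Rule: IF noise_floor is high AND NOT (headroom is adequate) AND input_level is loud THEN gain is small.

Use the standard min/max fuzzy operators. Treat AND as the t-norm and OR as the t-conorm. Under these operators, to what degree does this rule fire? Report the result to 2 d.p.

0.10

firing strength: high=0.85, ¬adequate=1−0.90=0.10, loud=0.18; AND[min(a, b)] → w = 0.10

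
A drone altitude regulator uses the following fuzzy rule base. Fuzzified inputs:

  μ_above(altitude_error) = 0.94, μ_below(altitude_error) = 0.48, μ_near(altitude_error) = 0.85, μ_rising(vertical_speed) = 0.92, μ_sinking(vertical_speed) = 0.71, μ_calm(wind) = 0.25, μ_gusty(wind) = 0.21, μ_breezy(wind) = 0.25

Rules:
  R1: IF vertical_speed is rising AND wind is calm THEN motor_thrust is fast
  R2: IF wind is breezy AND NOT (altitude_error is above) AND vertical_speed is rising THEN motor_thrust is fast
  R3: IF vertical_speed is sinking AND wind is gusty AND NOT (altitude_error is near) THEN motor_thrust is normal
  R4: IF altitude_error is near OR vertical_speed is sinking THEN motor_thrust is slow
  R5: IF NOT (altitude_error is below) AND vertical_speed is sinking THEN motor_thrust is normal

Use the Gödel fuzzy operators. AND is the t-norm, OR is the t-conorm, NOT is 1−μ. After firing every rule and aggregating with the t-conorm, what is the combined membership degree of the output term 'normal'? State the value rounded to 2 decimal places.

0.52

R1: rising=0.92, calm=0.25; AND[min(a, b)] → w = 0.25
R2: breezy=0.25, ¬above=1−0.94=0.06, rising=0.92; AND[min(a, b)] → w = 0.06
R3: sinking=0.71, gusty=0.21, ¬near=1−0.85=0.15; AND[min(a, b)] → w = 0.15
R4: near=0.85, sinking=0.71; OR[max(a, b)] → w = 0.85
R5: ¬below=1−0.48=0.52, sinking=0.71; AND[min(a, b)] → w = 0.52
Rules with consequent 'normal': {R3, R5} → strengths 0.15, 0.52
Aggregate via t-conorm [max(a, b)]: 0.52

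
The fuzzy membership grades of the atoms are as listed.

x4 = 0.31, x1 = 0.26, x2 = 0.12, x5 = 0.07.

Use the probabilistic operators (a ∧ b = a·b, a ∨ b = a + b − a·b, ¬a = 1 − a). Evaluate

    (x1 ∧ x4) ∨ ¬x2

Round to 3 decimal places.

x1 ∧ x4 = a·b on (0.2600, 0.3100) = 0.0806
¬x2 = 1 − 0.1200 = 0.8800
(x1 ∧ x4) ∨ ¬x2 = a + b − a·b on (0.0806, 0.8800) = 0.8897

0.890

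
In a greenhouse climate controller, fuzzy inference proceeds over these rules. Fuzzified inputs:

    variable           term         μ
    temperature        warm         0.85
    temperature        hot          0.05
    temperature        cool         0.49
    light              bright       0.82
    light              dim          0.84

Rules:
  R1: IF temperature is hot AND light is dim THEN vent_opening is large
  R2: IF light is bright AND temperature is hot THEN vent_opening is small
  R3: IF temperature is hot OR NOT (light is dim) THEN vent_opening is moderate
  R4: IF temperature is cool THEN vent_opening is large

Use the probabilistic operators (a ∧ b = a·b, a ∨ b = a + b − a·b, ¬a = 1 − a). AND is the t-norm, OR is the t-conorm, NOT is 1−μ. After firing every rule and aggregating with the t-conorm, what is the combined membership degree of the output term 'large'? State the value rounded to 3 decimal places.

0.511

R1: hot=0.05, dim=0.84; AND[a·b] → w = 0.0420
R2: bright=0.82, hot=0.05; AND[a·b] → w = 0.0410
R3: hot=0.05, ¬dim=1−0.84=0.16; OR[a + b − a·b] → w = 0.2020
R4: cool=0.49 → w = 0.4900
Rules with consequent 'large': {R1, R4} → strengths 0.0420, 0.4900
Aggregate via t-conorm [a + b − a·b]: 0.5114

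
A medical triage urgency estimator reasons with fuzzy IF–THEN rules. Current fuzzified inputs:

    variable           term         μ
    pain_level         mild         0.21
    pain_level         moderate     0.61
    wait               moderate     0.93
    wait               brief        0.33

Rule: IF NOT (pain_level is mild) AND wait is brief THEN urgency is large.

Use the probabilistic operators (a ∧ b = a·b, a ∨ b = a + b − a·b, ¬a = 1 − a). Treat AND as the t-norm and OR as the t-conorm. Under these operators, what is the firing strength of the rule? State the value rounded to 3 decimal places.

firing strength: ¬mild=1−0.21=0.79, brief=0.33; AND[a·b] → w = 0.2607

0.261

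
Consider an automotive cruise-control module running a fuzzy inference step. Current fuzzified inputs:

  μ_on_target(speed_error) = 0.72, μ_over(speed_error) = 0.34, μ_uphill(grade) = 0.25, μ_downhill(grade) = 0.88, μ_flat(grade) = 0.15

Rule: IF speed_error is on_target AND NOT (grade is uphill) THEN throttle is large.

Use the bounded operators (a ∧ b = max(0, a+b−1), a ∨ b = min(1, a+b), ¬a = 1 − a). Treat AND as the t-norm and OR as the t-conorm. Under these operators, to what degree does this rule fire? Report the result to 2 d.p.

firing strength: on_target=0.72, ¬uphill=1−0.25=0.75; AND[max(0, a+b−1)] → w = 0.47

0.47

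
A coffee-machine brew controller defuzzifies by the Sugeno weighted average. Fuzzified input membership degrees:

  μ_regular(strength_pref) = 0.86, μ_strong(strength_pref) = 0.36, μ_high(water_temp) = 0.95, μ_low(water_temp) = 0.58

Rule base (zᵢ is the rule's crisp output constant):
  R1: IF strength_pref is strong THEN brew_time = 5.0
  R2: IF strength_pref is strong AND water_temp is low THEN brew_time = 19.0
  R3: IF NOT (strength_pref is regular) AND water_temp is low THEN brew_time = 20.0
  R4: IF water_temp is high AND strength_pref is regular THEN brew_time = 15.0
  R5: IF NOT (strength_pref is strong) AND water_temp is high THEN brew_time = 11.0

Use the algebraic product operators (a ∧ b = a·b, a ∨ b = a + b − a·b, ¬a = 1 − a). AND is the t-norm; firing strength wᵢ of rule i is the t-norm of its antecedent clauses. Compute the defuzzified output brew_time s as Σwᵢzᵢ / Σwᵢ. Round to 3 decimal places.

12.691

R1 (z=5.0): strong=0.36 → w = 0.3600
R2 (z=19.0): strong=0.36, low=0.58; AND[a·b] → w = 0.2088
R3 (z=20.0): ¬regular=1−0.86=0.14, low=0.58; AND[a·b] → w = 0.0812
R4 (z=15.0): high=0.95, regular=0.86; AND[a·b] → w = 0.8170
R5 (z=11.0): ¬strong=1−0.36=0.64, high=0.95; AND[a·b] → w = 0.6080
Weighted average = (0.3600·5.0 + 0.2088·19.0 + 0.0812·20.0 + 0.8170·15.0 + 0.6080·11.0) / (0.3600 + 0.2088 + 0.0812 + 0.8170 + 0.6080)
  = 26.3342 / 2.0750 = 12.691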